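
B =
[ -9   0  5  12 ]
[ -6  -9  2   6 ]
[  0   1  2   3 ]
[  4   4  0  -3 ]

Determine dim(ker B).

Row reduce to echelon form.
R2 ← R2 − (2/3)·R1: [0, -9, -4/3, -2]
R4 ← R4 + (4/9)·R1: [0, 4, 20/9, 7/3]
R3 ← R3 + (1/9)·R2: [0, 0, 50/27, 25/9]
R4 ← R4 + (4/9)·R2: [0, 0, 44/27, 13/9]
R4 ← R4 − (22/25)·R3: [0, 0, 0, -1]
4 nonzero rows, so rank(B) = 4.
B has 4 columns; by rank–nullity, nullity = 4 − 4 = 0.

0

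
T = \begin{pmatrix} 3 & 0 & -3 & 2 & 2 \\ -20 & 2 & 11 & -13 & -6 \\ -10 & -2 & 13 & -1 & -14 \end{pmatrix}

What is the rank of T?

Row reduce to echelon form.
R2 ← R2 + (20/3)·R1: [0, 2, -9, 1/3, 22/3]
R3 ← R3 + (10/3)·R1: [0, -2, 3, 17/3, -22/3]
R3 ← R3 + R2: [0, 0, -6, 6, 0]
Echelon form has 3 nonzero rows, so rank(T) = 3.

3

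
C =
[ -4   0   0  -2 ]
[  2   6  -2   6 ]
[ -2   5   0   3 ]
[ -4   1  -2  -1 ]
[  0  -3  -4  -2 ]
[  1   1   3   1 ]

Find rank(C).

3

Row reduce to echelon form.
R2 ← R2 + (1/2)·R1: [0, 6, -2, 5]
R3 ← R3 − (1/2)·R1: [0, 5, 0, 4]
R4 ← R4 − R1: [0, 1, -2, 1]
R6 ← R6 + (1/4)·R1: [0, 1, 3, 1/2]
R3 ← R3 − (5/6)·R2: [0, 0, 5/3, -1/6]
R4 ← R4 − (1/6)·R2: [0, 0, -5/3, 1/6]
R5 ← R5 + (1/2)·R2: [0, 0, -5, 1/2]
R6 ← R6 − (1/6)·R2: [0, 0, 10/3, -1/3]
R4 ← R4 + R3: [0, 0, 0, 0]
R5 ← R5 + (3)·R3: [0, 0, 0, 0]
R6 ← R6 − (2)·R3: [0, 0, 0, 0]
Echelon form has 3 nonzero rows, so rank(C) = 3.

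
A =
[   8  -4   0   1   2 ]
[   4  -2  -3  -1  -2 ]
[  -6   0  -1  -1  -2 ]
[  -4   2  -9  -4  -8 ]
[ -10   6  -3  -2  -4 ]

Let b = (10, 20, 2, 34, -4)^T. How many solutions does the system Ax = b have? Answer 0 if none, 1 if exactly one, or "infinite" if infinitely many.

infinite

Row reduce the augmented matrix [A | b].
R2 ← R2 − (1/2)·R1: [0, 0, -3, -3/2, -3, 15]
R3 ← R3 + (3/4)·R1: [0, -3, -1, -1/4, -1/2, 19/2]
R4 ← R4 + (1/2)·R1: [0, 0, -9, -7/2, -7, 39]
R5 ← R5 + (5/4)·R1: [0, 1, -3, -3/4, -3/2, 17/2]
Swap R2 ↔ R3
R5 ← R5 + (1/3)·R2: [0, 0, -10/3, -5/6, -5/3, 35/3]
R4 ← R4 − (3)·R3: [0, 0, 0, 1, 2, -6]
R5 ← R5 − (10/9)·R3: [0, 0, 0, 5/6, 5/3, -5]
R5 ← R5 − (5/6)·R4: [0, 0, 0, 0, 0, 0]
The echelon form has 4 nonzero rows, and every pivot lies in the first 5 columns, so rank(A) = rank([A|b]) = 4.
The system is consistent.
rank = 4 < 5 unknowns, so there are infinitely many solutions.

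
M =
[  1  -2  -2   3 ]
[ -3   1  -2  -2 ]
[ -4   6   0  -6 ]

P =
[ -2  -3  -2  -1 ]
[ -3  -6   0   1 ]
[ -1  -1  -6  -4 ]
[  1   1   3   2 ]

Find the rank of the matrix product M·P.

First compute MP:
[[  9,  14,  19,  11],
 [  3,   3,  12,   8],
 [-16, -30, -10,  -2]]
Now row reduce the product.
R2 ← R2 − (1/3)·R1: [0, -5/3, 17/3, 13/3]
R3 ← R3 + (16/9)·R1: [0, -46/9, 214/9, 158/9]
R3 ← R3 − (46/15)·R2: [0, 0, 32/5, 64/15]
3 nonzero rows, so rank(MP) = 3.

3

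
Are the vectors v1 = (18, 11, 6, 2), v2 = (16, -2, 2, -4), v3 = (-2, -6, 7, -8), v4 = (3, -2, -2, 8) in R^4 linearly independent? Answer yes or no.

Form the matrix with these vectors as rows and row reduce.
R2 ← R2 − (8/9)·R1: [0, -106/9, -10/3, -52/9]
R3 ← R3 + (1/9)·R1: [0, -43/9, 23/3, -70/9]
R4 ← R4 − (1/6)·R1: [0, -23/6, -3, 23/3]
R3 ← R3 − (43/106)·R2: [0, 0, 478/53, -288/53]
R4 ← R4 − (69/212)·R2: [0, 0, -203/106, 506/53]
R4 ← R4 + (203/956)·R3: [0, 0, 0, 2006/239]
4 nonzero rows, so the 4 vectors span a space of dimension 4.
Since 4 = 4, the vectors are linearly independent.

yes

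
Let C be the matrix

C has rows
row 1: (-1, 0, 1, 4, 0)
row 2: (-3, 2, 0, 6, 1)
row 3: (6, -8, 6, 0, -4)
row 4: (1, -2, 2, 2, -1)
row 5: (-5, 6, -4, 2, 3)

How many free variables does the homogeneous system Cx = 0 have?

3

Row reduce to echelon form.
R2 ← R2 − (3)·R1: [0, 2, -3, -6, 1]
R3 ← R3 + (6)·R1: [0, -8, 12, 24, -4]
R4 ← R4 + R1: [0, -2, 3, 6, -1]
R5 ← R5 − (5)·R1: [0, 6, -9, -18, 3]
R3 ← R3 + (4)·R2: [0, 0, 0, 0, 0]
R4 ← R4 + R2: [0, 0, 0, 0, 0]
R5 ← R5 − (3)·R2: [0, 0, 0, 0, 0]
2 nonzero rows, so rank(C) = 2.
C has 5 columns; by rank–nullity, nullity = 5 − 2 = 3.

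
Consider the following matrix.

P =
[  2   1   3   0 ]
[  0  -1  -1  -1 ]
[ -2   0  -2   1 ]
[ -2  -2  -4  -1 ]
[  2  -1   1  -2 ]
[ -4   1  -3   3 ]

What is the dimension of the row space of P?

2

Row reduce to echelon form.
R3 ← R3 + R1: [0, 1, 1, 1]
R4 ← R4 + R1: [0, -1, -1, -1]
R5 ← R5 − R1: [0, -2, -2, -2]
R6 ← R6 + (2)·R1: [0, 3, 3, 3]
R3 ← R3 + R2: [0, 0, 0, 0]
R4 ← R4 − R2: [0, 0, 0, 0]
R5 ← R5 − (2)·R2: [0, 0, 0, 0]
R6 ← R6 + (3)·R2: [0, 0, 0, 0]
Echelon form has 2 nonzero rows, so rank(P) = 2.
The row space has dimension equal to the rank: 2.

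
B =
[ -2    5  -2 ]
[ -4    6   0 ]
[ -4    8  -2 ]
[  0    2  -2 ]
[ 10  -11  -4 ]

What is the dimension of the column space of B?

2

Row reduce to echelon form.
R2 ← R2 − (2)·R1: [0, -4, 4]
R3 ← R3 − (2)·R1: [0, -2, 2]
R5 ← R5 + (5)·R1: [0, 14, -14]
R3 ← R3 − (1/2)·R2: [0, 0, 0]
R4 ← R4 + (1/2)·R2: [0, 0, 0]
R5 ← R5 + (7/2)·R2: [0, 0, 0]
Echelon form has 2 nonzero rows, so rank(B) = 2.
The column space has dimension equal to the rank: 2.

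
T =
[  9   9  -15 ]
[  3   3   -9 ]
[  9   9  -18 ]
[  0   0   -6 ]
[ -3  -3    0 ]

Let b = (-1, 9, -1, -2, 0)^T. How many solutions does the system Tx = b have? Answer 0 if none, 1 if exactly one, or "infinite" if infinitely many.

0

Row reduce the augmented matrix [T | b].
R2 ← R2 − (1/3)·R1: [0, 0, -4, 28/3]
R3 ← R3 − R1: [0, 0, -3, 0]
R5 ← R5 + (1/3)·R1: [0, 0, -5, -1/3]
R3 ← R3 − (3/4)·R2: [0, 0, 0, -7]
R4 ← R4 − (3/2)·R2: [0, 0, 0, -16]
R5 ← R5 − (5/4)·R2: [0, 0, 0, -12]
R4 ← R4 − (16/7)·R3: [0, 0, 0, 0]
R5 ← R5 − (12/7)·R3: [0, 0, 0, 0]
The echelon form has 3 nonzero rows; the last pivot sits in the augmented column, so rank(T) = 2 but rank([T|b]) = 3.
Since the ranks differ, the system is inconsistent.
It has no solutions.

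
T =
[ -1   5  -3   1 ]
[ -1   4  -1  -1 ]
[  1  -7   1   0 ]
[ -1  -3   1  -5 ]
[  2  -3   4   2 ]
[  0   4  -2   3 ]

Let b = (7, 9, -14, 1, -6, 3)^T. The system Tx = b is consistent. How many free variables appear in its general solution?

Row reduce the augmented matrix [T | b].
R2 ← R2 − R1: [0, -1, 2, -2, 2]
R3 ← R3 + R1: [0, -2, -2, 1, -7]
R4 ← R4 − R1: [0, -8, 4, -6, -6]
R5 ← R5 + (2)·R1: [0, 7, -2, 4, 8]
R3 ← R3 − (2)·R2: [0, 0, -6, 5, -11]
R4 ← R4 − (8)·R2: [0, 0, -12, 10, -22]
R5 ← R5 + (7)·R2: [0, 0, 12, -10, 22]
R6 ← R6 + (4)·R2: [0, 0, 6, -5, 11]
R4 ← R4 − (2)·R3: [0, 0, 0, 0, 0]
R5 ← R5 + (2)·R3: [0, 0, 0, 0, 0]
R6 ← R6 + R3: [0, 0, 0, 0, 0]
The echelon form has 3 nonzero rows, and every pivot lies in the first 4 columns, so rank(T) = rank([T|b]) = 3.
The system is consistent.
Free variables = (unknowns) − (rank) = 4 − 3 = 1.

1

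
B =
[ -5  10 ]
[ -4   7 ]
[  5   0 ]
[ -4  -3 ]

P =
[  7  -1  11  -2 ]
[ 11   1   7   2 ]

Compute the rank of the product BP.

First compute BP:
[[ 75,  15,  15,  30],
 [ 49,  11,   5,  22],
 [ 35,  -5,  55, -10],
 [-61,   1, -65,   2]]
Now row reduce the product.
R2 ← R2 − (49/75)·R1: [0, 6/5, -24/5, 12/5]
R3 ← R3 − (7/15)·R1: [0, -12, 48, -24]
R4 ← R4 + (61/75)·R1: [0, 66/5, -264/5, 132/5]
R3 ← R3 + (10)·R2: [0, 0, 0, 0]
R4 ← R4 − (11)·R2: [0, 0, 0, 0]
2 nonzero rows, so rank(BP) = 2.

2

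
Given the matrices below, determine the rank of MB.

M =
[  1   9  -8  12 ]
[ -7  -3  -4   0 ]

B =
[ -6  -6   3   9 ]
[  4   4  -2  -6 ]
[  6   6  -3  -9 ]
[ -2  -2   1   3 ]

1

First compute MB:
[[-42, -42,  21,  63],
 [  6,   6,  -3,  -9]]
Now row reduce the product.
R2 ← R2 + (1/7)·R1: [0, 0, 0, 0]
1 nonzero row, so rank(MB) = 1.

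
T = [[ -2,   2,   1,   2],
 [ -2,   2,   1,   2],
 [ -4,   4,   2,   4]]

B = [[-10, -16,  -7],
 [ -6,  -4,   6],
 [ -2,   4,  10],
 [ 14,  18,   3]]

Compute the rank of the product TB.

First compute TB:
[[ 34,  64,  42],
 [ 34,  64,  42],
 [ 68, 128,  84]]
Now row reduce the product.
R2 ← R2 − R1: [0, 0, 0]
R3 ← R3 − (2)·R1: [0, 0, 0]
1 nonzero row, so rank(TB) = 1.

1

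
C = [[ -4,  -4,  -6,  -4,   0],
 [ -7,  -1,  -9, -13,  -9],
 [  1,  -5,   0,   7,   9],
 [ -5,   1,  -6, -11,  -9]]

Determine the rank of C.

2

Row reduce to echelon form.
R2 ← R2 − (7/4)·R1: [0, 6, 3/2, -6, -9]
R3 ← R3 + (1/4)·R1: [0, -6, -3/2, 6, 9]
R4 ← R4 − (5/4)·R1: [0, 6, 3/2, -6, -9]
R3 ← R3 + R2: [0, 0, 0, 0, 0]
R4 ← R4 − R2: [0, 0, 0, 0, 0]
Echelon form has 2 nonzero rows, so rank(C) = 2.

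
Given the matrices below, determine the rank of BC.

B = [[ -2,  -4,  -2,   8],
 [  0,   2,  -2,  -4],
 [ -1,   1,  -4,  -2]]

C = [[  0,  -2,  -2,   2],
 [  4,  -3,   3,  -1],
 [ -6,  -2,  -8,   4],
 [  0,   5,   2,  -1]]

First compute BC:
[[ -4,  60,  24, -16],
 [ 20, -22,  14,  -6],
 [ 28,  -3,  33, -17]]
Now row reduce the product.
R2 ← R2 + (5)·R1: [0, 278, 134, -86]
R3 ← R3 + (7)·R1: [0, 417, 201, -129]
R3 ← R3 − (3/2)·R2: [0, 0, 0, 0]
2 nonzero rows, so rank(BC) = 2.

2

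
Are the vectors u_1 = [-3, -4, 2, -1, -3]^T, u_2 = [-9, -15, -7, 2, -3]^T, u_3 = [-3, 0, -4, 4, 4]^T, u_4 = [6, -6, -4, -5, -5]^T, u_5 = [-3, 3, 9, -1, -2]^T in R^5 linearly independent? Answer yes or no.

no

Form the matrix with these vectors as rows and row reduce.
R2 ← R2 − (3)·R1: [0, -3, -13, 5, 6]
R3 ← R3 − R1: [0, 4, -6, 5, 7]
R4 ← R4 + (2)·R1: [0, -14, 0, -7, -11]
R5 ← R5 − R1: [0, 7, 7, 0, 1]
R3 ← R3 + (4/3)·R2: [0, 0, -70/3, 35/3, 15]
R4 ← R4 − (14/3)·R2: [0, 0, 182/3, -91/3, -39]
R5 ← R5 + (7/3)·R2: [0, 0, -70/3, 35/3, 15]
R4 ← R4 + (13/5)·R3: [0, 0, 0, 0, 0]
R5 ← R5 − R3: [0, 0, 0, 0, 0]
3 nonzero rows, so the 5 vectors span a space of dimension 3.
Since 3 < 5, the vectors are linearly dependent.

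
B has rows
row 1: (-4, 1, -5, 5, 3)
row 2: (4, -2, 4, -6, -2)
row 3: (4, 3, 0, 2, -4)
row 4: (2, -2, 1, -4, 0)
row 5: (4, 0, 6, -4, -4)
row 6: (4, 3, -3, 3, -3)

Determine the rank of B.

3

Row reduce to echelon form.
R2 ← R2 + R1: [0, -1, -1, -1, 1]
R3 ← R3 + R1: [0, 4, -5, 7, -1]
R4 ← R4 + (1/2)·R1: [0, -3/2, -3/2, -3/2, 3/2]
R5 ← R5 + R1: [0, 1, 1, 1, -1]
R6 ← R6 + R1: [0, 4, -8, 8, 0]
R3 ← R3 + (4)·R2: [0, 0, -9, 3, 3]
R4 ← R4 − (3/2)·R2: [0, 0, 0, 0, 0]
R5 ← R5 + R2: [0, 0, 0, 0, 0]
R6 ← R6 + (4)·R2: [0, 0, -12, 4, 4]
R6 ← R6 − (4/3)·R3: [0, 0, 0, 0, 0]
Echelon form has 3 nonzero rows, so rank(B) = 3.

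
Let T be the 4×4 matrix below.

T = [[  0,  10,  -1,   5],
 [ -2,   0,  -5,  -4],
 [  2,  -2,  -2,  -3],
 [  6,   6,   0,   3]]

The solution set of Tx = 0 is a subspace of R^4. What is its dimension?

Row reduce to echelon form.
Swap R1 ↔ R2
R3 ← R3 + R1: [0, -2, -7, -7]
R4 ← R4 + (3)·R1: [0, 6, -15, -9]
R3 ← R3 + (1/5)·R2: [0, 0, -36/5, -6]
R4 ← R4 − (3/5)·R2: [0, 0, -72/5, -12]
R4 ← R4 − (2)·R3: [0, 0, 0, 0]
3 nonzero rows, so rank(T) = 3.
T has 4 columns; by rank–nullity, nullity = 4 − 3 = 1.

1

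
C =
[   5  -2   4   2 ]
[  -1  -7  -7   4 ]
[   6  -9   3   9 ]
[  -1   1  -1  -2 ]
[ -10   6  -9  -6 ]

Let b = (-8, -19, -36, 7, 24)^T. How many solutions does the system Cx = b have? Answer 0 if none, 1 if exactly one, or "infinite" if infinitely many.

1

Row reduce the augmented matrix [C | b].
R2 ← R2 + (1/5)·R1: [0, -37/5, -31/5, 22/5, -103/5]
R3 ← R3 − (6/5)·R1: [0, -33/5, -9/5, 33/5, -132/5]
R4 ← R4 + (1/5)·R1: [0, 3/5, -1/5, -8/5, 27/5]
R5 ← R5 + (2)·R1: [0, 2, -1, -2, 8]
R3 ← R3 − (33/37)·R2: [0, 0, 138/37, 99/37, -297/37]
R4 ← R4 + (3/37)·R2: [0, 0, -26/37, -46/37, 138/37]
R5 ← R5 + (10/37)·R2: [0, 0, -99/37, -30/37, 90/37]
R4 ← R4 + (13/69)·R3: [0, 0, 0, -17/23, 51/23]
R5 ← R5 + (33/46)·R3: [0, 0, 0, 51/46, -153/46]
R5 ← R5 + (3/2)·R4: [0, 0, 0, 0, 0]
The echelon form has 4 nonzero rows, and every pivot lies in the first 4 columns, so rank(C) = rank([C|b]) = 4.
The system is consistent.
rank = 4 = number of unknowns, so the solution is unique.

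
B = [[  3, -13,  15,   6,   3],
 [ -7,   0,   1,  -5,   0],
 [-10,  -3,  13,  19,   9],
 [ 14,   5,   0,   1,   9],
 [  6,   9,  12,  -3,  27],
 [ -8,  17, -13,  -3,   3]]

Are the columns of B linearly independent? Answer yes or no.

Row reduce B to echelon form.
R2 ← R2 + (7/3)·R1: [0, -91/3, 36, 9, 7]
R3 ← R3 + (10/3)·R1: [0, -139/3, 63, 39, 19]
R4 ← R4 − (14/3)·R1: [0, 197/3, -70, -27, -5]
R5 ← R5 − (2)·R1: [0, 35, -18, -15, 21]
R6 ← R6 + (8/3)·R1: [0, -53/3, 27, 13, 11]
R3 ← R3 − (139/91)·R2: [0, 0, 729/91, 2298/91, 108/13]
R4 ← R4 + (197/91)·R2: [0, 0, 722/91, -684/91, 132/13]
R5 ← R5 + (15/13)·R2: [0, 0, 306/13, -60/13, 378/13]
R6 ← R6 − (53/91)·R2: [0, 0, 549/91, 706/91, 90/13]
R4 ← R4 − (722/729)·R3: [0, 0, 0, -7904/243, 52/27]
R5 ← R5 − (238/81)·R3: [0, 0, 0, -2128/27, 14/3]
R6 ← R6 − (61/81)·R3: [0, 0, 0, -304/27, 2/3]
R5 ← R5 − (63/26)·R4: [0, 0, 0, 0, 0]
R6 ← R6 − (9/26)·R4: [0, 0, 0, 0, 0]
4 pivots among 5 columns.
Only 4 < 5 pivot columns, so the columns are linearly dependent.

no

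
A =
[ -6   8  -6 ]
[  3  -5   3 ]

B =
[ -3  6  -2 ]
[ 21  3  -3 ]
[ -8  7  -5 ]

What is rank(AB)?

2

First compute AB:
[[234, -54,  18],
 [-138,  24,  -6]]
Now row reduce the product.
R2 ← R2 + (23/39)·R1: [0, -102/13, 60/13]
2 nonzero rows, so rank(AB) = 2.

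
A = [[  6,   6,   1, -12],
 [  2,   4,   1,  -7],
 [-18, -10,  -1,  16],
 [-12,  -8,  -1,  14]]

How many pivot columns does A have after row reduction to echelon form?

3

Row reduce to echelon form.
R2 ← R2 − (1/3)·R1: [0, 2, 2/3, -3]
R3 ← R3 + (3)·R1: [0, 8, 2, -20]
R4 ← R4 + (2)·R1: [0, 4, 1, -10]
R3 ← R3 − (4)·R2: [0, 0, -2/3, -8]
R4 ← R4 − (2)·R2: [0, 0, -1/3, -4]
R4 ← R4 − (1/2)·R3: [0, 0, 0, 0]
Echelon form has 3 nonzero rows, so rank(A) = 3.
Each nonzero row contributes one pivot column: 3 pivot columns.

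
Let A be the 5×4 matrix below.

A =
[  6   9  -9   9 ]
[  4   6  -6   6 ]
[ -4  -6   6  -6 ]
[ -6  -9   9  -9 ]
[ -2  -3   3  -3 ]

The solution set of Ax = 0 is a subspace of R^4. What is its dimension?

3

Row reduce to echelon form.
R2 ← R2 − (2/3)·R1: [0, 0, 0, 0]
R3 ← R3 + (2/3)·R1: [0, 0, 0, 0]
R4 ← R4 + R1: [0, 0, 0, 0]
R5 ← R5 + (1/3)·R1: [0, 0, 0, 0]
1 nonzero row, so rank(A) = 1.
A has 4 columns; by rank–nullity, nullity = 4 − 1 = 3.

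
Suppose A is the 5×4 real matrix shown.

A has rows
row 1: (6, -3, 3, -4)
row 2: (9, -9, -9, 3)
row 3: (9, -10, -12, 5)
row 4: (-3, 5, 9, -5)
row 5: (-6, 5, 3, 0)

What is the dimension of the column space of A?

Row reduce to echelon form.
R2 ← R2 − (3/2)·R1: [0, -9/2, -27/2, 9]
R3 ← R3 − (3/2)·R1: [0, -11/2, -33/2, 11]
R4 ← R4 + (1/2)·R1: [0, 7/2, 21/2, -7]
R5 ← R5 + R1: [0, 2, 6, -4]
R3 ← R3 − (11/9)·R2: [0, 0, 0, 0]
R4 ← R4 + (7/9)·R2: [0, 0, 0, 0]
R5 ← R5 + (4/9)·R2: [0, 0, 0, 0]
Echelon form has 2 nonzero rows, so rank(A) = 2.
The column space has dimension equal to the rank: 2.

2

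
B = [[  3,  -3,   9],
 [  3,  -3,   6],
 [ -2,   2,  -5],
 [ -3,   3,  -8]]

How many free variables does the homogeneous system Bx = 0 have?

1

Row reduce to echelon form.
R2 ← R2 − R1: [0, 0, -3]
R3 ← R3 + (2/3)·R1: [0, 0, 1]
R4 ← R4 + R1: [0, 0, 1]
R3 ← R3 + (1/3)·R2: [0, 0, 0]
R4 ← R4 + (1/3)·R2: [0, 0, 0]
2 nonzero rows, so rank(B) = 2.
B has 3 columns; by rank–nullity, nullity = 3 − 2 = 1.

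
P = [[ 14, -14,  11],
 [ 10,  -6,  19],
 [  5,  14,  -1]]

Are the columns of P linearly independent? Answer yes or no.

Row reduce P to echelon form.
R2 ← R2 − (5/7)·R1: [0, 4, 78/7]
R3 ← R3 − (5/14)·R1: [0, 19, -69/14]
R3 ← R3 − (19/4)·R2: [0, 0, -405/7]
3 pivots among 3 columns.
Every column is a pivot column, so the columns are linearly independent.

yes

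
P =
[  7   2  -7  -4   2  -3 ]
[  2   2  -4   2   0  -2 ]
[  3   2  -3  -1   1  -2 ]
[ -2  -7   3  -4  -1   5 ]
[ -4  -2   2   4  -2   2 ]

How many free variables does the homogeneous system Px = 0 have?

Row reduce to echelon form.
R2 ← R2 − (2/7)·R1: [0, 10/7, -2, 22/7, -4/7, -8/7]
R3 ← R3 − (3/7)·R1: [0, 8/7, 0, 5/7, 1/7, -5/7]
R4 ← R4 + (2/7)·R1: [0, -45/7, 1, -36/7, -3/7, 29/7]
R5 ← R5 + (4/7)·R1: [0, -6/7, -2, 12/7, -6/7, 2/7]
R3 ← R3 − (4/5)·R2: [0, 0, 8/5, -9/5, 3/5, 1/5]
R4 ← R4 + (9/2)·R2: [0, 0, -8, 9, -3, -1]
R5 ← R5 + (3/5)·R2: [0, 0, -16/5, 18/5, -6/5, -2/5]
R4 ← R4 + (5)·R3: [0, 0, 0, 0, 0, 0]
R5 ← R5 + (2)·R3: [0, 0, 0, 0, 0, 0]
3 nonzero rows, so rank(P) = 3.
P has 6 columns; by rank–nullity, nullity = 6 − 3 = 3.

3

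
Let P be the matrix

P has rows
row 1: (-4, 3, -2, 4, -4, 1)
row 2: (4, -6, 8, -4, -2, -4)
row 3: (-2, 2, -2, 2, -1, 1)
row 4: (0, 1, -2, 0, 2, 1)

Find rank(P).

2

Row reduce to echelon form.
R2 ← R2 + R1: [0, -3, 6, 0, -6, -3]
R3 ← R3 − (1/2)·R1: [0, 1/2, -1, 0, 1, 1/2]
R3 ← R3 + (1/6)·R2: [0, 0, 0, 0, 0, 0]
R4 ← R4 + (1/3)·R2: [0, 0, 0, 0, 0, 0]
Echelon form has 2 nonzero rows, so rank(P) = 2.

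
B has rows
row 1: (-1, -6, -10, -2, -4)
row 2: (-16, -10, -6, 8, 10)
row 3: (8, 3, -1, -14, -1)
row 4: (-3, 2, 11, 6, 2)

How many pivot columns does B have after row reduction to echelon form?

Row reduce to echelon form.
R2 ← R2 − (16)·R1: [0, 86, 154, 40, 74]
R3 ← R3 + (8)·R1: [0, -45, -81, -30, -33]
R4 ← R4 − (3)·R1: [0, 20, 41, 12, 14]
R3 ← R3 + (45/86)·R2: [0, 0, -18/43, -390/43, 246/43]
R4 ← R4 − (10/43)·R2: [0, 0, 223/43, 116/43, -138/43]
R4 ← R4 + (223/18)·R3: [0, 0, 0, -329/3, 203/3]
Echelon form has 4 nonzero rows, so rank(B) = 4.
Each nonzero row contributes one pivot column: 4 pivot columns.

4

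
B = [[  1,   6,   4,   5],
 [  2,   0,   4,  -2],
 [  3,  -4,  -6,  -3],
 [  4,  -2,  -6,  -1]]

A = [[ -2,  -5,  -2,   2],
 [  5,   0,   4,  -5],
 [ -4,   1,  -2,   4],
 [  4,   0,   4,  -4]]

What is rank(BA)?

3

First compute BA:
[[ 32,  -1,  34, -32],
 [-28,  -6, -20,  28],
 [-14, -21, -22,  14],
 [  2, -26,  -8,  -2]]
Now row reduce the product.
R2 ← R2 + (7/8)·R1: [0, -55/8, 39/4, 0]
R3 ← R3 + (7/16)·R1: [0, -343/16, -57/8, 0]
R4 ← R4 − (1/16)·R1: [0, -415/16, -81/8, 0]
R3 ← R3 − (343/110)·R2: [0, 0, -2064/55, 0]
R4 ← R4 − (83/22)·R2: [0, 0, -516/11, 0]
R4 ← R4 − (5/4)·R3: [0, 0, 0, 0]
3 nonzero rows, so rank(BA) = 3.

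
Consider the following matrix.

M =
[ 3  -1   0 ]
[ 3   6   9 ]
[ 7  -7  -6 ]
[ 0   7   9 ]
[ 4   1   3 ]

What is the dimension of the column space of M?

2

Row reduce to echelon form.
R2 ← R2 − R1: [0, 7, 9]
R3 ← R3 − (7/3)·R1: [0, -14/3, -6]
R5 ← R5 − (4/3)·R1: [0, 7/3, 3]
R3 ← R3 + (2/3)·R2: [0, 0, 0]
R4 ← R4 − R2: [0, 0, 0]
R5 ← R5 − (1/3)·R2: [0, 0, 0]
Echelon form has 2 nonzero rows, so rank(M) = 2.
The column space has dimension equal to the rank: 2.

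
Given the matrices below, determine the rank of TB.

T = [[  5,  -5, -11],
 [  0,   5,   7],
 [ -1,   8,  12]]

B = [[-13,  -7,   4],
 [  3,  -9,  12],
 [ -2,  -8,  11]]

2

First compute TB:
[[-58,  98, -161],
 [  1, -101, 137],
 [ 13, -161, 224]]
Now row reduce the product.
R2 ← R2 + (1/58)·R1: [0, -2880/29, 7785/58]
R3 ← R3 + (13/58)·R1: [0, -4032/29, 10899/58]
R3 ← R3 − (7/5)·R2: [0, 0, 0]
2 nonzero rows, so rank(TB) = 2.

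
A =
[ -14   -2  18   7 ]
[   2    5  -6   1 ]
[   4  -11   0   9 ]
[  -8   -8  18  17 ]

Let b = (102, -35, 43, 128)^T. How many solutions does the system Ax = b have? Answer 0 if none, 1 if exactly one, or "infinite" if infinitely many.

1

Row reduce the augmented matrix [A | b].
R2 ← R2 + (1/7)·R1: [0, 33/7, -24/7, 2, -143/7]
R3 ← R3 + (2/7)·R1: [0, -81/7, 36/7, 11, 505/7]
R4 ← R4 − (4/7)·R1: [0, -48/7, 54/7, 13, 488/7]
R3 ← R3 + (27/11)·R2: [0, 0, -36/11, 175/11, 22]
R4 ← R4 + (16/11)·R2: [0, 0, 30/11, 175/11, 40]
R4 ← R4 + (5/6)·R3: [0, 0, 0, 175/6, 175/3]
The echelon form has 4 nonzero rows, and every pivot lies in the first 4 columns, so rank(A) = rank([A|b]) = 4.
The system is consistent.
rank = 4 = number of unknowns, so the solution is unique.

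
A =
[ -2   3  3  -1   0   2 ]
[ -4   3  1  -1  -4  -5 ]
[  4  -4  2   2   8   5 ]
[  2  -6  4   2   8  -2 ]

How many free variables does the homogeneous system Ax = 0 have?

2

Row reduce to echelon form.
R2 ← R2 − (2)·R1: [0, -3, -5, 1, -4, -9]
R3 ← R3 + (2)·R1: [0, 2, 8, 0, 8, 9]
R4 ← R4 + R1: [0, -3, 7, 1, 8, 0]
R3 ← R3 + (2/3)·R2: [0, 0, 14/3, 2/3, 16/3, 3]
R4 ← R4 − R2: [0, 0, 12, 0, 12, 9]
R4 ← R4 − (18/7)·R3: [0, 0, 0, -12/7, -12/7, 9/7]
4 nonzero rows, so rank(A) = 4.
A has 6 columns; by rank–nullity, nullity = 6 − 4 = 2.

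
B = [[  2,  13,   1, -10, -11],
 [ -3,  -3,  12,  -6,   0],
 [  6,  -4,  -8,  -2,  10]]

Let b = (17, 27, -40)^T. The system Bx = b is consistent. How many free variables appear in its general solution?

Row reduce the augmented matrix [B | b].
R2 ← R2 + (3/2)·R1: [0, 33/2, 27/2, -21, -33/2, 105/2]
R3 ← R3 − (3)·R1: [0, -43, -11, 28, 43, -91]
R3 ← R3 + (86/33)·R2: [0, 0, 266/11, -294/11, 0, 504/11]
The echelon form has 3 nonzero rows, and every pivot lies in the first 5 columns, so rank(B) = rank([B|b]) = 3.
The system is consistent.
Free variables = (unknowns) − (rank) = 5 − 3 = 2.

2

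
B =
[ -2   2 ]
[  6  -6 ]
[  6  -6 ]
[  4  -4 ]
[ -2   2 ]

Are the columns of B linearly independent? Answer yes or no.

no

Row reduce B to echelon form.
R2 ← R2 + (3)·R1: [0, 0]
R3 ← R3 + (3)·R1: [0, 0]
R4 ← R4 + (2)·R1: [0, 0]
R5 ← R5 − R1: [0, 0]
1 pivot among 2 columns.
Only 1 < 2 pivot columns, so the columns are linearly dependent.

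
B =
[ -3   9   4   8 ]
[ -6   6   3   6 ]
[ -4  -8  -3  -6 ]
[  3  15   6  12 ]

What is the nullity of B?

Row reduce to echelon form.
R2 ← R2 − (2)·R1: [0, -12, -5, -10]
R3 ← R3 − (4/3)·R1: [0, -20, -25/3, -50/3]
R4 ← R4 + R1: [0, 24, 10, 20]
R3 ← R3 − (5/3)·R2: [0, 0, 0, 0]
R4 ← R4 + (2)·R2: [0, 0, 0, 0]
2 nonzero rows, so rank(B) = 2.
B has 4 columns; by rank–nullity, nullity = 4 − 2 = 2.

2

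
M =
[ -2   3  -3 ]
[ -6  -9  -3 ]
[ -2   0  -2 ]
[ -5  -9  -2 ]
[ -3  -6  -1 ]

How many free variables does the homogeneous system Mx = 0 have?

1

Row reduce to echelon form.
R2 ← R2 − (3)·R1: [0, -18, 6]
R3 ← R3 − R1: [0, -3, 1]
R4 ← R4 − (5/2)·R1: [0, -33/2, 11/2]
R5 ← R5 − (3/2)·R1: [0, -21/2, 7/2]
R3 ← R3 − (1/6)·R2: [0, 0, 0]
R4 ← R4 − (11/12)·R2: [0, 0, 0]
R5 ← R5 − (7/12)·R2: [0, 0, 0]
2 nonzero rows, so rank(M) = 2.
M has 3 columns; by rank–nullity, nullity = 3 − 2 = 1.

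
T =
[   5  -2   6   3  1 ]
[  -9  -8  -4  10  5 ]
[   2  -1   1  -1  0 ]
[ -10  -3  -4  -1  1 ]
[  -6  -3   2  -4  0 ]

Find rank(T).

5

Row reduce to echelon form.
R2 ← R2 + (9/5)·R1: [0, -58/5, 34/5, 77/5, 34/5]
R3 ← R3 − (2/5)·R1: [0, -1/5, -7/5, -11/5, -2/5]
R4 ← R4 + (2)·R1: [0, -7, 8, 5, 3]
R5 ← R5 + (6/5)·R1: [0, -27/5, 46/5, -2/5, 6/5]
R3 ← R3 − (1/58)·R2: [0, 0, -44/29, -143/58, -15/29]
R4 ← R4 − (35/58)·R2: [0, 0, 113/29, -249/58, -32/29]
R5 ← R5 − (27/58)·R2: [0, 0, 175/29, -439/58, -57/29]
R4 ← R4 + (113/44)·R3: [0, 0, 0, -85/8, -107/44]
R5 ← R5 + (175/44)·R3: [0, 0, 0, -139/8, -177/44]
R5 ← R5 − (139/85)·R4: [0, 0, 0, 0, -43/935]
Echelon form has 5 nonzero rows, so rank(T) = 5.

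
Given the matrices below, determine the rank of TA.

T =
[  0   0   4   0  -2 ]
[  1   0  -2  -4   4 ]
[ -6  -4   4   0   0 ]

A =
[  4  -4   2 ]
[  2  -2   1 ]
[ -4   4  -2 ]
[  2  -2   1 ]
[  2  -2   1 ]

First compute TA:
[[-20,  20, -10],
 [ 12, -12,   6],
 [-48,  48, -24]]
Now row reduce the product.
R2 ← R2 + (3/5)·R1: [0, 0, 0]
R3 ← R3 − (12/5)·R1: [0, 0, 0]
1 nonzero row, so rank(TA) = 1.

1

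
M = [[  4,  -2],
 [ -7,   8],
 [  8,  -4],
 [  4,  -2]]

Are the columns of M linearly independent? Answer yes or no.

Row reduce M to echelon form.
R2 ← R2 + (7/4)·R1: [0, 9/2]
R3 ← R3 − (2)·R1: [0, 0]
R4 ← R4 − R1: [0, 0]
2 pivots among 2 columns.
Every column is a pivot column, so the columns are linearly independent.

yes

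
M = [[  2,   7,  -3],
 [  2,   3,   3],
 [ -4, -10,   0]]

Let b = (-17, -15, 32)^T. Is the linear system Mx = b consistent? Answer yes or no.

yes

Row reduce the augmented matrix [M | b].
R2 ← R2 − R1: [0, -4, 6, 2]
R3 ← R3 + (2)·R1: [0, 4, -6, -2]
R3 ← R3 + R2: [0, 0, 0, 0]
The echelon form has 2 nonzero rows, and every pivot lies in the first 3 columns, so rank(M) = rank([M|b]) = 2.
The system is consistent.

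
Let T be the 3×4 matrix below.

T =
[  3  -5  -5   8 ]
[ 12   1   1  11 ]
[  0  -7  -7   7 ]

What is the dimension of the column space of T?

2

Row reduce to echelon form.
R2 ← R2 − (4)·R1: [0, 21, 21, -21]
R3 ← R3 + (1/3)·R2: [0, 0, 0, 0]
Echelon form has 2 nonzero rows, so rank(T) = 2.
The column space has dimension equal to the rank: 2.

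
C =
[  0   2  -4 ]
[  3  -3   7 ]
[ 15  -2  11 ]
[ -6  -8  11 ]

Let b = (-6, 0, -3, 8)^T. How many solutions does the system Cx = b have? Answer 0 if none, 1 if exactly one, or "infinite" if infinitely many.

Row reduce the augmented matrix [C | b].
Swap R1 ↔ R2
R3 ← R3 − (5)·R1: [0, 13, -24, -3]
R4 ← R4 + (2)·R1: [0, -14, 25, 8]
R3 ← R3 − (13/2)·R2: [0, 0, 2, 36]
R4 ← R4 + (7)·R2: [0, 0, -3, -34]
R4 ← R4 + (3/2)·R3: [0, 0, 0, 20]
The echelon form has 4 nonzero rows; the last pivot sits in the augmented column, so rank(C) = 3 but rank([C|b]) = 4.
Since the ranks differ, the system is inconsistent.
It has no solutions.

0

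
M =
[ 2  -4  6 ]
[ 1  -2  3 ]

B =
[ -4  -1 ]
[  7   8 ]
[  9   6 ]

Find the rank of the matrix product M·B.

1

First compute MB:
[[ 18,   2],
 [  9,   1]]
Now row reduce the product.
R2 ← R2 − (1/2)·R1: [0, 0]
1 nonzero row, so rank(MB) = 1.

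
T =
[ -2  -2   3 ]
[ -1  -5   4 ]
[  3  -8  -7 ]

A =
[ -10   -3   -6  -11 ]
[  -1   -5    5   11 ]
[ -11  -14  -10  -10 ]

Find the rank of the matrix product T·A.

3

First compute TA:
[[-11, -26, -28, -30],
 [-29, -28, -59, -84],
 [ 55, 129,  12, -51]]
Now row reduce the product.
R2 ← R2 − (29/11)·R1: [0, 446/11, 163/11, -54/11]
R3 ← R3 + (5)·R1: [0, -1, -128, -201]
R3 ← R3 + (11/446)·R2: [0, 0, -56925/446, -44850/223]
3 nonzero rows, so rank(TA) = 3.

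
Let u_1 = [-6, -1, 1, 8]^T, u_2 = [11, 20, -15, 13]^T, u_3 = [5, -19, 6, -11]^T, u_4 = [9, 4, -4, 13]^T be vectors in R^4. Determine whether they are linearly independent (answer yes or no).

yes

Form the matrix with these vectors as rows and row reduce.
R2 ← R2 + (11/6)·R1: [0, 109/6, -79/6, 83/3]
R3 ← R3 + (5/6)·R1: [0, -119/6, 41/6, -13/3]
R4 ← R4 + (3/2)·R1: [0, 5/2, -5/2, 25]
R3 ← R3 + (119/109)·R2: [0, 0, -822/109, 2820/109]
R4 ← R4 − (15/109)·R2: [0, 0, -75/109, 2310/109]
R4 ← R4 − (25/274)·R3: [0, 0, 0, 2580/137]
4 nonzero rows, so the 4 vectors span a space of dimension 4.
Since 4 = 4, the vectors are linearly independent.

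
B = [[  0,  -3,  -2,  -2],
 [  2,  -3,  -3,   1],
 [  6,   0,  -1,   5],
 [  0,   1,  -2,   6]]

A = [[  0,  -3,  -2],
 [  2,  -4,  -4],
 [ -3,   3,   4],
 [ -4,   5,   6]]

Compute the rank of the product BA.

2

First compute BA:
[[  8,  -4,  -8],
 [ -1,   2,   2],
 [-17,   4,  14],
 [-16,  20,  24]]
Now row reduce the product.
R2 ← R2 + (1/8)·R1: [0, 3/2, 1]
R3 ← R3 + (17/8)·R1: [0, -9/2, -3]
R4 ← R4 + (2)·R1: [0, 12, 8]
R3 ← R3 + (3)·R2: [0, 0, 0]
R4 ← R4 − (8)·R2: [0, 0, 0]
2 nonzero rows, so rank(BA) = 2.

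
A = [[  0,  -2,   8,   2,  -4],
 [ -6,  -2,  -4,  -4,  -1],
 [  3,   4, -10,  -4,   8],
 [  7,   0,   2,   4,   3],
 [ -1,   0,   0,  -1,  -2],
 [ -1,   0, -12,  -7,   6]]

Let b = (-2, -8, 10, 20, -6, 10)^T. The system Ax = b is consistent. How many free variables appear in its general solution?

Row reduce the augmented matrix [A | b].
Swap R1 ↔ R2
R3 ← R3 + (1/2)·R1: [0, 3, -12, -6, 15/2, 6]
R4 ← R4 + (7/6)·R1: [0, -7/3, -8/3, -2/3, 11/6, 32/3]
R5 ← R5 − (1/6)·R1: [0, 1/3, 2/3, -1/3, -11/6, -14/3]
R6 ← R6 − (1/6)·R1: [0, 1/3, -34/3, -19/3, 37/6, 34/3]
R3 ← R3 + (3/2)·R2: [0, 0, 0, -3, 3/2, 3]
R4 ← R4 − (7/6)·R2: [0, 0, -12, -3, 13/2, 13]
R5 ← R5 + (1/6)·R2: [0, 0, 2, 0, -5/2, -5]
R6 ← R6 + (1/6)·R2: [0, 0, -10, -6, 11/2, 11]
Swap R3 ↔ R4
R5 ← R5 + (1/6)·R3: [0, 0, 0, -1/2, -17/12, -17/6]
R6 ← R6 − (5/6)·R3: [0, 0, 0, -7/2, 1/12, 1/6]
R5 ← R5 − (1/6)·R4: [0, 0, 0, 0, -5/3, -10/3]
R6 ← R6 − (7/6)·R4: [0, 0, 0, 0, -5/3, -10/3]
R6 ← R6 − R5: [0, 0, 0, 0, 0, 0]
The echelon form has 5 nonzero rows, and every pivot lies in the first 5 columns, so rank(A) = rank([A|b]) = 5.
The system is consistent.
Free variables = (unknowns) − (rank) = 5 − 5 = 0.

0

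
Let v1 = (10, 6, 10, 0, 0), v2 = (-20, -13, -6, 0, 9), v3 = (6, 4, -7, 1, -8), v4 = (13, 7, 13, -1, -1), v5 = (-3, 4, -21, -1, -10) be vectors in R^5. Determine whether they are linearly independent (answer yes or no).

no

Form the matrix with these vectors as rows and row reduce.
R2 ← R2 + (2)·R1: [0, -1, 14, 0, 9]
R3 ← R3 − (3/5)·R1: [0, 2/5, -13, 1, -8]
R4 ← R4 − (13/10)·R1: [0, -4/5, 0, -1, -1]
R5 ← R5 + (3/10)·R1: [0, 29/5, -18, -1, -10]
R3 ← R3 + (2/5)·R2: [0, 0, -37/5, 1, -22/5]
R4 ← R4 − (4/5)·R2: [0, 0, -56/5, -1, -41/5]
R5 ← R5 + (29/5)·R2: [0, 0, 316/5, -1, 211/5]
R4 ← R4 − (56/37)·R3: [0, 0, 0, -93/37, -57/37]
R5 ← R5 + (316/37)·R3: [0, 0, 0, 279/37, 171/37]
R5 ← R5 + (3)·R4: [0, 0, 0, 0, 0]
4 nonzero rows, so the 5 vectors span a space of dimension 4.
Since 4 < 5, the vectors are linearly dependent.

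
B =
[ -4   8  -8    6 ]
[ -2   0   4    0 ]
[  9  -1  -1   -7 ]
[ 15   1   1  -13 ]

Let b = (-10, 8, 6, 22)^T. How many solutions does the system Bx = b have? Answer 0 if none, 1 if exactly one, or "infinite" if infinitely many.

Row reduce the augmented matrix [B | b].
R2 ← R2 − (1/2)·R1: [0, -4, 8, -3, 13]
R3 ← R3 + (9/4)·R1: [0, 17, -19, 13/2, -33/2]
R4 ← R4 + (15/4)·R1: [0, 31, -29, 19/2, -31/2]
R3 ← R3 + (17/4)·R2: [0, 0, 15, -25/4, 155/4]
R4 ← R4 + (31/4)·R2: [0, 0, 33, -55/4, 341/4]
R4 ← R4 − (11/5)·R3: [0, 0, 0, 0, 0]
The echelon form has 3 nonzero rows, and every pivot lies in the first 4 columns, so rank(B) = rank([B|b]) = 3.
The system is consistent.
rank = 3 < 4 unknowns, so there are infinitely many solutions.

infinite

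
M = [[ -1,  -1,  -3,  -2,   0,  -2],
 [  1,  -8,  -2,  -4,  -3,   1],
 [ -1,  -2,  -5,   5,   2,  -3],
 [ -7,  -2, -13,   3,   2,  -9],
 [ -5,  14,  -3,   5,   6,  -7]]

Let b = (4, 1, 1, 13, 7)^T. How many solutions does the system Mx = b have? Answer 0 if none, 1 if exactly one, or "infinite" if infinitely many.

infinite

Row reduce the augmented matrix [M | b].
R2 ← R2 + R1: [0, -9, -5, -6, -3, -1, 5]
R3 ← R3 − R1: [0, -1, -2, 7, 2, -1, -3]
R4 ← R4 − (7)·R1: [0, 5, 8, 17, 2, 5, -15]
R5 ← R5 − (5)·R1: [0, 19, 12, 15, 6, 3, -13]
R3 ← R3 − (1/9)·R2: [0, 0, -13/9, 23/3, 7/3, -8/9, -32/9]
R4 ← R4 + (5/9)·R2: [0, 0, 47/9, 41/3, 1/3, 40/9, -110/9]
R5 ← R5 + (19/9)·R2: [0, 0, 13/9, 7/3, -1/3, 8/9, -22/9]
R4 ← R4 + (47/13)·R3: [0, 0, 0, 538/13, 114/13, 16/13, -326/13]
R5 ← R5 + R3: [0, 0, 0, 10, 2, 0, -6]
R5 ← R5 − (65/269)·R4: [0, 0, 0, 0, -32/269, -80/269, 16/269]
The echelon form has 5 nonzero rows, and every pivot lies in the first 6 columns, so rank(M) = rank([M|b]) = 5.
The system is consistent.
rank = 5 < 6 unknowns, so there are infinitely many solutions.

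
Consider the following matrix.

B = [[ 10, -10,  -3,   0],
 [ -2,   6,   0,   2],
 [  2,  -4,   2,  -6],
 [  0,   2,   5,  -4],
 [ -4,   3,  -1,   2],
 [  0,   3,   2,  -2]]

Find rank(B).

4

Row reduce to echelon form.
R2 ← R2 + (1/5)·R1: [0, 4, -3/5, 2]
R3 ← R3 − (1/5)·R1: [0, -2, 13/5, -6]
R5 ← R5 + (2/5)·R1: [0, -1, -11/5, 2]
R3 ← R3 + (1/2)·R2: [0, 0, 23/10, -5]
R4 ← R4 − (1/2)·R2: [0, 0, 53/10, -5]
R5 ← R5 + (1/4)·R2: [0, 0, -47/20, 5/2]
R6 ← R6 − (3/4)·R2: [0, 0, 49/20, -7/2]
R4 ← R4 − (53/23)·R3: [0, 0, 0, 150/23]
R5 ← R5 + (47/46)·R3: [0, 0, 0, -60/23]
R6 ← R6 − (49/46)·R3: [0, 0, 0, 42/23]
R5 ← R5 + (2/5)·R4: [0, 0, 0, 0]
R6 ← R6 − (7/25)·R4: [0, 0, 0, 0]
Echelon form has 4 nonzero rows, so rank(B) = 4.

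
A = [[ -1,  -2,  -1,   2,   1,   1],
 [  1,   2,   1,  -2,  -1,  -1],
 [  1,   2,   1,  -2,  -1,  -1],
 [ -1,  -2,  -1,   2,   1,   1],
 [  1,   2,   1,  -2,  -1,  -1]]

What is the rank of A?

Row reduce to echelon form.
R2 ← R2 + R1: [0, 0, 0, 0, 0, 0]
R3 ← R3 + R1: [0, 0, 0, 0, 0, 0]
R4 ← R4 − R1: [0, 0, 0, 0, 0, 0]
R5 ← R5 + R1: [0, 0, 0, 0, 0, 0]
Echelon form has 1 nonzero row, so rank(A) = 1.

1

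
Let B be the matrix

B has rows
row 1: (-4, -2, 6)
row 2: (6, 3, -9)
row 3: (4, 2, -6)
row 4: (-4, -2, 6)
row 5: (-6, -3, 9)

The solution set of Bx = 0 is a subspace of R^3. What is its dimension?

2

Row reduce to echelon form.
R2 ← R2 + (3/2)·R1: [0, 0, 0]
R3 ← R3 + R1: [0, 0, 0]
R4 ← R4 − R1: [0, 0, 0]
R5 ← R5 − (3/2)·R1: [0, 0, 0]
1 nonzero row, so rank(B) = 1.
B has 3 columns; by rank–nullity, nullity = 3 − 1 = 2.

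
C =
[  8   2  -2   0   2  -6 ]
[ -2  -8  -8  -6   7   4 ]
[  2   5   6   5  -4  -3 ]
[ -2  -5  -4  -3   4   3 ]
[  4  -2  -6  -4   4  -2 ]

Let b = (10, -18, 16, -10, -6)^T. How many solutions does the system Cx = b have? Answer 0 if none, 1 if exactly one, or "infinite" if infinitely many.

infinite

Row reduce the augmented matrix [C | b].
R2 ← R2 + (1/4)·R1: [0, -15/2, -17/2, -6, 15/2, 5/2, -31/2]
R3 ← R3 − (1/4)·R1: [0, 9/2, 13/2, 5, -9/2, -3/2, 27/2]
R4 ← R4 + (1/4)·R1: [0, -9/2, -9/2, -3, 9/2, 3/2, -15/2]
R5 ← R5 − (1/2)·R1: [0, -3, -5, -4, 3, 1, -11]
R3 ← R3 + (3/5)·R2: [0, 0, 7/5, 7/5, 0, 0, 21/5]
R4 ← R4 − (3/5)·R2: [0, 0, 3/5, 3/5, 0, 0, 9/5]
R5 ← R5 − (2/5)·R2: [0, 0, -8/5, -8/5, 0, 0, -24/5]
R4 ← R4 − (3/7)·R3: [0, 0, 0, 0, 0, 0, 0]
R5 ← R5 + (8/7)·R3: [0, 0, 0, 0, 0, 0, 0]
The echelon form has 3 nonzero rows, and every pivot lies in the first 6 columns, so rank(C) = rank([C|b]) = 3.
The system is consistent.
rank = 3 < 6 unknowns, so there are infinitely many solutions.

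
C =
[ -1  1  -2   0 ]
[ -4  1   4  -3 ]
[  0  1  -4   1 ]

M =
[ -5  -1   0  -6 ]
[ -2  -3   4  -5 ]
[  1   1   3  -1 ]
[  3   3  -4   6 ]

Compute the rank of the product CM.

First compute CM:
[[  1,  -4,  -2,   3],
 [ 13,  -4,  28,  -3],
 [ -3,  -4, -12,   5]]
Now row reduce the product.
R2 ← R2 − (13)·R1: [0, 48, 54, -42]
R3 ← R3 + (3)·R1: [0, -16, -18, 14]
R3 ← R3 + (1/3)·R2: [0, 0, 0, 0]
2 nonzero rows, so rank(CM) = 2.

2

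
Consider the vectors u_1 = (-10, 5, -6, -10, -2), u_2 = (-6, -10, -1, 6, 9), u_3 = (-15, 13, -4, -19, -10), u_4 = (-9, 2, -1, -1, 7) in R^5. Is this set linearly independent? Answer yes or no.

yes

Form the matrix with these vectors as rows and row reduce.
R2 ← R2 − (3/5)·R1: [0, -13, 13/5, 12, 51/5]
R3 ← R3 − (3/2)·R1: [0, 11/2, 5, -4, -7]
R4 ← R4 − (9/10)·R1: [0, -5/2, 22/5, 8, 44/5]
R3 ← R3 + (11/26)·R2: [0, 0, 61/10, 14/13, -349/130]
R4 ← R4 − (5/26)·R2: [0, 0, 39/10, 74/13, 889/130]
R4 ← R4 − (39/61)·R3: [0, 0, 0, 3968/793, 6784/793]
4 nonzero rows, so the 4 vectors span a space of dimension 4.
Since 4 = 4, the vectors are linearly independent.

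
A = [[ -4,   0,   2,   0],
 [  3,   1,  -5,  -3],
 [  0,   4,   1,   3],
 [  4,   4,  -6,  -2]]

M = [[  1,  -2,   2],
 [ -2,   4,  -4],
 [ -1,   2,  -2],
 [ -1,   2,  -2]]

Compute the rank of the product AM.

First compute AM:
[[ -6,  12, -12],
 [  9, -18,  18],
 [-12,  24, -24],
 [  4,  -8,   8]]
Now row reduce the product.
R2 ← R2 + (3/2)·R1: [0, 0, 0]
R3 ← R3 − (2)·R1: [0, 0, 0]
R4 ← R4 + (2/3)·R1: [0, 0, 0]
1 nonzero row, so rank(AM) = 1.

1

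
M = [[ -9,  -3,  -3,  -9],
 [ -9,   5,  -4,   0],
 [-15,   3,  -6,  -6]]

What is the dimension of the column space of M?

Row reduce to echelon form.
R2 ← R2 − R1: [0, 8, -1, 9]
R3 ← R3 − (5/3)·R1: [0, 8, -1, 9]
R3 ← R3 − R2: [0, 0, 0, 0]
Echelon form has 2 nonzero rows, so rank(M) = 2.
The column space has dimension equal to the rank: 2.

2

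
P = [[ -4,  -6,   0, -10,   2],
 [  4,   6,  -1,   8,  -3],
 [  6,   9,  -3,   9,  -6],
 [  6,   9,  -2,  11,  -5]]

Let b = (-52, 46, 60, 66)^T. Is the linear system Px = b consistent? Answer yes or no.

Row reduce the augmented matrix [P | b].
R2 ← R2 + R1: [0, 0, -1, -2, -1, -6]
R3 ← R3 + (3/2)·R1: [0, 0, -3, -6, -3, -18]
R4 ← R4 + (3/2)·R1: [0, 0, -2, -4, -2, -12]
R3 ← R3 − (3)·R2: [0, 0, 0, 0, 0, 0]
R4 ← R4 − (2)·R2: [0, 0, 0, 0, 0, 0]
The echelon form has 2 nonzero rows, and every pivot lies in the first 5 columns, so rank(P) = rank([P|b]) = 2.
The system is consistent.

yes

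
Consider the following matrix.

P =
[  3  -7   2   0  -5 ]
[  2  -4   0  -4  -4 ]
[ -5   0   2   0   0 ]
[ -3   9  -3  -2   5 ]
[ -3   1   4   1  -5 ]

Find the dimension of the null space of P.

1

Row reduce to echelon form.
R2 ← R2 − (2/3)·R1: [0, 2/3, -4/3, -4, -2/3]
R3 ← R3 + (5/3)·R1: [0, -35/3, 16/3, 0, -25/3]
R4 ← R4 + R1: [0, 2, -1, -2, 0]
R5 ← R5 + R1: [0, -6, 6, 1, -10]
R3 ← R3 + (35/2)·R2: [0, 0, -18, -70, -20]
R4 ← R4 − (3)·R2: [0, 0, 3, 10, 2]
R5 ← R5 + (9)·R2: [0, 0, -6, -35, -16]
R4 ← R4 + (1/6)·R3: [0, 0, 0, -5/3, -4/3]
R5 ← R5 − (1/3)·R3: [0, 0, 0, -35/3, -28/3]
R5 ← R5 − (7)·R4: [0, 0, 0, 0, 0]
4 nonzero rows, so rank(P) = 4.
P has 5 columns; by rank–nullity, nullity = 5 − 4 = 1.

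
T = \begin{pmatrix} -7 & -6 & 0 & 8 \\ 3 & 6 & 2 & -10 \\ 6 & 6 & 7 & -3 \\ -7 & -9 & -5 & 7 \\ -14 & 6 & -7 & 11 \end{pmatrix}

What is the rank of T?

4

Row reduce to echelon form.
R2 ← R2 + (3/7)·R1: [0, 24/7, 2, -46/7]
R3 ← R3 + (6/7)·R1: [0, 6/7, 7, 27/7]
R4 ← R4 − R1: [0, -3, -5, -1]
R5 ← R5 − (2)·R1: [0, 18, -7, -5]
R3 ← R3 − (1/4)·R2: [0, 0, 13/2, 11/2]
R4 ← R4 + (7/8)·R2: [0, 0, -13/4, -27/4]
R5 ← R5 − (21/4)·R2: [0, 0, -35/2, 59/2]
R4 ← R4 + (1/2)·R3: [0, 0, 0, -4]
R5 ← R5 + (35/13)·R3: [0, 0, 0, 576/13]
R5 ← R5 + (144/13)·R4: [0, 0, 0, 0]
Echelon form has 4 nonzero rows, so rank(T) = 4.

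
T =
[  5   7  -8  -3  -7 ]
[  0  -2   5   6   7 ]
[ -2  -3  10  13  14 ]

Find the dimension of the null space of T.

Row reduce to echelon form.
R3 ← R3 + (2/5)·R1: [0, -1/5, 34/5, 59/5, 56/5]
R3 ← R3 − (1/10)·R2: [0, 0, 63/10, 56/5, 21/2]
3 nonzero rows, so rank(T) = 3.
T has 5 columns; by rank–nullity, nullity = 5 − 3 = 2.

2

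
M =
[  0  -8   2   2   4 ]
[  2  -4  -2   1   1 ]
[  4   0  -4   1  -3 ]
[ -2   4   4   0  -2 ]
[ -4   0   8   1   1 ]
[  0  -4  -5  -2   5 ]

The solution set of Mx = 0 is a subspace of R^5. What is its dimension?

Row reduce to echelon form.
Swap R1 ↔ R2
R3 ← R3 − (2)·R1: [0, 8, 0, -1, -5]
R4 ← R4 + R1: [0, 0, 2, 1, -1]
R5 ← R5 + (2)·R1: [0, -8, 4, 3, 3]
R3 ← R3 + R2: [0, 0, 2, 1, -1]
R5 ← R5 − R2: [0, 0, 2, 1, -1]
R6 ← R6 − (1/2)·R2: [0, 0, -6, -3, 3]
R4 ← R4 − R3: [0, 0, 0, 0, 0]
R5 ← R5 − R3: [0, 0, 0, 0, 0]
R6 ← R6 + (3)·R3: [0, 0, 0, 0, 0]
3 nonzero rows, so rank(M) = 3.
M has 5 columns; by rank–nullity, nullity = 5 − 3 = 2.

2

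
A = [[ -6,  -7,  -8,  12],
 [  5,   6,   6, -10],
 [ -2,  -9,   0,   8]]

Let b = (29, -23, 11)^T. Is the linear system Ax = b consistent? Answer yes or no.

yes

Row reduce the augmented matrix [A | b].
R2 ← R2 + (5/6)·R1: [0, 1/6, -2/3, 0, 7/6]
R3 ← R3 − (1/3)·R1: [0, -20/3, 8/3, 4, 4/3]
R3 ← R3 + (40)·R2: [0, 0, -24, 4, 48]
The echelon form has 3 nonzero rows, and every pivot lies in the first 4 columns, so rank(A) = rank([A|b]) = 3.
The system is consistent.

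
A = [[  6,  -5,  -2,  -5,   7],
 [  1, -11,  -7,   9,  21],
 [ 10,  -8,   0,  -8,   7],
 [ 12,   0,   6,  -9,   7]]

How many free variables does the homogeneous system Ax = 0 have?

1

Row reduce to echelon form.
R2 ← R2 − (1/6)·R1: [0, -61/6, -20/3, 59/6, 119/6]
R3 ← R3 − (5/3)·R1: [0, 1/3, 10/3, 1/3, -14/3]
R4 ← R4 − (2)·R1: [0, 10, 10, 1, -7]
R3 ← R3 + (2/61)·R2: [0, 0, 190/61, 40/61, -245/61]
R4 ← R4 + (60/61)·R2: [0, 0, 210/61, 651/61, 763/61]
R4 ← R4 − (21/19)·R3: [0, 0, 0, 189/19, 322/19]
4 nonzero rows, so rank(A) = 4.
A has 5 columns; by rank–nullity, nullity = 5 − 4 = 1.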